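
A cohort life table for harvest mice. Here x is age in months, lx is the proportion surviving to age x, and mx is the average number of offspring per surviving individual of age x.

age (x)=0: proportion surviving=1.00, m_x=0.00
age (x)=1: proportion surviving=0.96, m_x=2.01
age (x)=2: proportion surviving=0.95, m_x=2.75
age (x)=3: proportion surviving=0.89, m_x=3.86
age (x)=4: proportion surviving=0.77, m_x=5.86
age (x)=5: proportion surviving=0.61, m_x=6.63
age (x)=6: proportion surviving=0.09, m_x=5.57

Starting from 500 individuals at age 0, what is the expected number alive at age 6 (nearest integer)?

Expected survivors = N0 · l_6 = 500 × 0.09 = 45 → 45

45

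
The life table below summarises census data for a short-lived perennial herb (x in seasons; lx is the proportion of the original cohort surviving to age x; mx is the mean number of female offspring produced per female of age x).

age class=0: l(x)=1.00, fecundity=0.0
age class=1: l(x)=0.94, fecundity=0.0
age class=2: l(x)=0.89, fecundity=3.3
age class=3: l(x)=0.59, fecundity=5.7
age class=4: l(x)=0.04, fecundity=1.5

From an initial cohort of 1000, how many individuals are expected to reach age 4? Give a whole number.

Expected survivors = N0 · l_4 = 1000 × 0.04 = 40 → 40

40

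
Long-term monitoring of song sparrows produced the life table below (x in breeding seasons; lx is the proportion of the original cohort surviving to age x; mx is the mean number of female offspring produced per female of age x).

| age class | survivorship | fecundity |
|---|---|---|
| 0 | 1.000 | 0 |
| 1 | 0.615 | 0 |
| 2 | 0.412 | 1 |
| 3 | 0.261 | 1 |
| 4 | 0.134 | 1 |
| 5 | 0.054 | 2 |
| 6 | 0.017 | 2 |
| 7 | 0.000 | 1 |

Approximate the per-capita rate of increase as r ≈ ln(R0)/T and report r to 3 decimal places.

-0.017

R0 = Σ lx·mx = 0 + 0 + 0.412 + 0.261 + 0.134 + 0.108 + 0.034 + 0 = 0.949
Σ x·lx·mx = 2.887; T = 2.887/0.949 = 3.04215…
r ≈ ln(R0)/T = ln(0.949)/3.04215… = -0.01721… → -0.017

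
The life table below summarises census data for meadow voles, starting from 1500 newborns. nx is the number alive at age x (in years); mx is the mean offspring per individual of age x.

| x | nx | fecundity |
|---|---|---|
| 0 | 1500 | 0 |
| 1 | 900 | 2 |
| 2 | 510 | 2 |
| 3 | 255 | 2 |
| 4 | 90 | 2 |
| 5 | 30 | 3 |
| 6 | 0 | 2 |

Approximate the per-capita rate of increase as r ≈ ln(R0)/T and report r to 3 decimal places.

0.482

lx = nx/n0 = nx/1500: 1, 0.6, 0.34, 0.17, 0.06, 0.02, 0
R0 = Σ lx·mx = 0 + 1.2 + 0.68 + 0.34 + 0.12 + 0.06 + 0 = 2.4
Σ x·lx·mx = 4.36; T = 4.36/2.4 = 1.81667…
r ≈ ln(R0)/T = ln(2.4)/1.81667… = 0.48191… → 0.482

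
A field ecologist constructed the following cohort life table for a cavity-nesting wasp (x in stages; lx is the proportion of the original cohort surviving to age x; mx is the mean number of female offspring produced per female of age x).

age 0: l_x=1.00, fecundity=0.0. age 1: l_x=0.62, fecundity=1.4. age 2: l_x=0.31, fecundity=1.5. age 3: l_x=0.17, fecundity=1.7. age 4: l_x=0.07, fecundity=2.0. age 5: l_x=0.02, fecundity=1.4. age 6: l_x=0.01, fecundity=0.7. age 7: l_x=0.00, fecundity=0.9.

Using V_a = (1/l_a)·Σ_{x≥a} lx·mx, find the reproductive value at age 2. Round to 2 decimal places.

3.00

lx·mx for x ≥ 2: 0.465, 0.289, 0.14, 0.028, 0.007, 0 → sum = 0.929
V_2 = 0.929 / l_2 = 0.929 / 0.31 = 2.996774… → 3.00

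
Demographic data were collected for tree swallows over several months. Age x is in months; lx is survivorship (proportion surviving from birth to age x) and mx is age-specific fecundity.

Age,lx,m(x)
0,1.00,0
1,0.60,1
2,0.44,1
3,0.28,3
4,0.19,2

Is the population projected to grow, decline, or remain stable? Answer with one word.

growing

R0 = Σ lx·mx = 0 + 0.6 + 0.44 + 0.84 + 0.38 = 2.26
R0 > 1, so the population is growing.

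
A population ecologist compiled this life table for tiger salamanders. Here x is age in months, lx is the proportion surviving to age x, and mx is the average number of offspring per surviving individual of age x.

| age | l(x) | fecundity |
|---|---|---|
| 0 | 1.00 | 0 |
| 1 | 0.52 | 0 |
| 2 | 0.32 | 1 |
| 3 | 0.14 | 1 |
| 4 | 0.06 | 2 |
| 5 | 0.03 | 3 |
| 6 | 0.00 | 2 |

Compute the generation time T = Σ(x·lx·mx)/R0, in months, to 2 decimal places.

lx·mx: 0, 0, 0.32, 0.14, 0.12, 0.09, 0 → R0 = 0.67
x·lx·mx: 0, 0, 0.64, 0.42, 0.48, 0.45, 0 → Σ = 1.99
T = 1.99 / 0.67 = 2.970149… → 2.97

2.97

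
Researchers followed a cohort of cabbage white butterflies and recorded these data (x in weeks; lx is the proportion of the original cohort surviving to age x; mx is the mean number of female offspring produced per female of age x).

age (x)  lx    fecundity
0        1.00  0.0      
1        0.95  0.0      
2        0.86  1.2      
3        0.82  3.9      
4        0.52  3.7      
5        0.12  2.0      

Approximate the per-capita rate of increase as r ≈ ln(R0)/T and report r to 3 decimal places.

R0 = Σ lx·mx = 0 + 0 + 1.032 + 3.198 + 1.924 + 0.24 = 6.394
Σ x·lx·mx = 20.554; T = 20.554/6.394 = 3.21458…
r ≈ ln(R0)/T = ln(6.394)/3.21458… = 0.57717… → 0.577

0.577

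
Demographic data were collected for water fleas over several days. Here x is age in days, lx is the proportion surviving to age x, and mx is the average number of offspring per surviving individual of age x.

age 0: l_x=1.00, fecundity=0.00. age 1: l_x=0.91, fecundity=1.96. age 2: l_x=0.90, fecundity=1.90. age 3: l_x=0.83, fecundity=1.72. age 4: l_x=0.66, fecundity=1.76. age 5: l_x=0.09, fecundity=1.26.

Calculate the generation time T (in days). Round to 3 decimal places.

lx·mx: 0, 1.7836, 1.71, 1.4276, 1.1616, 0.1134 → R0 = 6.1962
x·lx·mx: 0, 1.7836, 3.42, 4.2828, 4.6464, 0.567 → Σ = 14.6998
T = 14.6998 / 6.1962 = 2.37239… → 2.372

2.372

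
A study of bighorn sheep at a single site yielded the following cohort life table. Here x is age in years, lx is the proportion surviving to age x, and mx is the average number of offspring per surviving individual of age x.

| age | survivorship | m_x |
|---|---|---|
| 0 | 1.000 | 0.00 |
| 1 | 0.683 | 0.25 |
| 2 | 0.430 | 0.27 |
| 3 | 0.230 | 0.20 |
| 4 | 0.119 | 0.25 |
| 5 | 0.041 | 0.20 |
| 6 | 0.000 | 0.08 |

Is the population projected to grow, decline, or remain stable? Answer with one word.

R0 = Σ lx·mx = 0 + 0.17075 + 0.1161 + 0.046 + 0.02975 + 0.0082 + 0 = 0.3708
R0 < 1, so the population is declining.

declining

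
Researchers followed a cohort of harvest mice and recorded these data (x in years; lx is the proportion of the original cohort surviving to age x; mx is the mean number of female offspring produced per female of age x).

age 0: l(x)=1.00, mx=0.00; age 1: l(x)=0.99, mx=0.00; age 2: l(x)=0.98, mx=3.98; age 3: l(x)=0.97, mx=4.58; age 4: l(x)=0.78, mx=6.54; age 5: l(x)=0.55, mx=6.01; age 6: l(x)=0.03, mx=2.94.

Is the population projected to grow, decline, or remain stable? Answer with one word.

growing

R0 = Σ lx·mx = 0 + 0 + 3.9004 + 4.4426 + 5.1012 + 3.3055 + 0.0882 = 16.8379
R0 > 1, so the population is growing.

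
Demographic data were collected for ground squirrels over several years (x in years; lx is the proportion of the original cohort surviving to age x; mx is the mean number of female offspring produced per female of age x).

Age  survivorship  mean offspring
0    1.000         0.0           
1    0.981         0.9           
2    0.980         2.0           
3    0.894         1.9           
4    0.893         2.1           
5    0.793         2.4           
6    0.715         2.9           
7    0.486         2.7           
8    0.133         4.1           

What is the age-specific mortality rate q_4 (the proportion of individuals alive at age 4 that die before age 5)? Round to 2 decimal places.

q_4 = (l_4 − l_5) / l_4 = (0.893 − 0.793) / 0.893
     = 0.1 / 0.893 = 0.111982… → 0.11

0.11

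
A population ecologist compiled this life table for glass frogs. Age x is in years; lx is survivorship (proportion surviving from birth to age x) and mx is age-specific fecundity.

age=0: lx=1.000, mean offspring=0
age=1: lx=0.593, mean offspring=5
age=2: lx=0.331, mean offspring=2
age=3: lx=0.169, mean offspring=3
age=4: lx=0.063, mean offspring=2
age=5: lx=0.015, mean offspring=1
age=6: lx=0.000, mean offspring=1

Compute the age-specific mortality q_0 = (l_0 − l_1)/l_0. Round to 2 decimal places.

q_0 = (l_0 − l_1) / l_0 = (1 − 0.593) / 1
     = 0.407 / 1 = 0.407 → 0.41

0.41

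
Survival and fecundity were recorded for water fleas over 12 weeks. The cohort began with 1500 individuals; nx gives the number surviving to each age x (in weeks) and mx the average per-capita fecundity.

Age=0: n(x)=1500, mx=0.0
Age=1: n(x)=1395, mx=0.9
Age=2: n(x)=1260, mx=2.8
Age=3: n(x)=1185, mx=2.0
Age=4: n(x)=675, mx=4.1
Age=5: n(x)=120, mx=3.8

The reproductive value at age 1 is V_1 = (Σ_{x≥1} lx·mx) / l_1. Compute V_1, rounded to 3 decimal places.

lx = nx/n0 = nx/1500: 1, 0.93, 0.84, 0.79, 0.45, 0.08
lx·mx for x ≥ 1: 0.837, 2.352, 1.58, 1.845, 0.304 → sum = 6.918
V_1 = 6.918 / l_1 = 6.918 / 0.93 = 7.43871… → 7.439

7.439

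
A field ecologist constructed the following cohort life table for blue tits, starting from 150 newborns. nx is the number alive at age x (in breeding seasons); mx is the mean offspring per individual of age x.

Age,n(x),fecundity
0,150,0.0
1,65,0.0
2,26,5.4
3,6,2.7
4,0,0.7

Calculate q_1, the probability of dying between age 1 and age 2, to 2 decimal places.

lx = nx/n0 = nx/150: 1, 0.43333…, 0.17333…, 0.04, 0
q_1 = (l_1 − l_2) / l_1 = (0.433333… − 0.173333…) / 0.433333…
     = 0.26… / 0.433333… = 0.6… → 0.60

0.60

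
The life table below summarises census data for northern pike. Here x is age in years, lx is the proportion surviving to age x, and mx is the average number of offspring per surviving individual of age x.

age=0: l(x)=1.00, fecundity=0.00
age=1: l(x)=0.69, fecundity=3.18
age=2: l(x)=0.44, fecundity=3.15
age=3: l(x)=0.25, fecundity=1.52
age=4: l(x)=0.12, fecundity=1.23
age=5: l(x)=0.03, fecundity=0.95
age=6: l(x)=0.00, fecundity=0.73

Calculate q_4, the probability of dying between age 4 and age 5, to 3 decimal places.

q_4 = (l_4 − l_5) / l_4 = (0.12 − 0.03) / 0.12
     = 0.09 / 0.12 = 0.75 → 0.750

0.750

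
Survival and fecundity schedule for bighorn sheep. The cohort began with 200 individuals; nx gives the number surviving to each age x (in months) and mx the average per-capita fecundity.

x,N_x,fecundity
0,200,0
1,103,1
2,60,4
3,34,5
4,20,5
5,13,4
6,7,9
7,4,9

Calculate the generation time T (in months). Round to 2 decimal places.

lx = nx/n0 = nx/200: 1, 0.515, 0.3, 0.17, 0.1, 0.065, 0.035, 0.02
lx·mx: 0, 0.515, 1.2, 0.85, 0.5, 0.26, 0.315, 0.18 → R0 = 3.82
x·lx·mx: 0, 0.515, 2.4, 2.55, 2, 1.3, 1.89, 1.26 → Σ = 11.915
T = 11.915 / 3.82 = 3.11911… → 3.12

3.12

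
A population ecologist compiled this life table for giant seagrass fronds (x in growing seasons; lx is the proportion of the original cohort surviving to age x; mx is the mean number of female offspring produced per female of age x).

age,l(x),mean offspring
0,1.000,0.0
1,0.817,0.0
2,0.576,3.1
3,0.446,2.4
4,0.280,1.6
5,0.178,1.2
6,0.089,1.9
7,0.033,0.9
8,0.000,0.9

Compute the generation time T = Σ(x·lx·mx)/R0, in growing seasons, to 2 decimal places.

2.92

lx·mx: 0, 0, 1.7856, 1.0704, 0.448, 0.2136, 0.1691, 0.0297, 0 → R0 = 3.7164
x·lx·mx: 0, 0, 3.5712, 3.2112, 1.792, 1.068, 1.0146, 0.2079, 0 → Σ = 10.8649
T = 10.8649 / 3.7164 = 2.923501… → 2.92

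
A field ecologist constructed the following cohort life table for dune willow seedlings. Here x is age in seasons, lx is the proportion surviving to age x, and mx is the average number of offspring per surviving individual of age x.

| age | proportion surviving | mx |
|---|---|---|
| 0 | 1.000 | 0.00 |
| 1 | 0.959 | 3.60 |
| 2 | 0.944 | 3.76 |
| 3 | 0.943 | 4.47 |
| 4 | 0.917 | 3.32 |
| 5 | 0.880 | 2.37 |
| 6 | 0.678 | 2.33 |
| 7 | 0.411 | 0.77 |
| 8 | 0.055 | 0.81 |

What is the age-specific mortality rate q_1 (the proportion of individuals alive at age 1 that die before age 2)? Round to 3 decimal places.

q_1 = (l_1 − l_2) / l_1 = (0.959 − 0.944) / 0.959
     = 0.015 / 0.959 = 0.015641… → 0.016

0.016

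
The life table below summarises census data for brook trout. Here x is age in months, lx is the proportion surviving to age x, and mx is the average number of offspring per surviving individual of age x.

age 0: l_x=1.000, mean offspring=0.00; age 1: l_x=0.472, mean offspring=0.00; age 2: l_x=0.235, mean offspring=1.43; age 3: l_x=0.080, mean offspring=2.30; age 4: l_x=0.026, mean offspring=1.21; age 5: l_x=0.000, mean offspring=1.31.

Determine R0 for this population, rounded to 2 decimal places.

0.55

lx·mx by age: 0, 0, 0.33605, 0.184, 0.03146, 0
R0 = Σ lx·mx = 0.55151 → 0.55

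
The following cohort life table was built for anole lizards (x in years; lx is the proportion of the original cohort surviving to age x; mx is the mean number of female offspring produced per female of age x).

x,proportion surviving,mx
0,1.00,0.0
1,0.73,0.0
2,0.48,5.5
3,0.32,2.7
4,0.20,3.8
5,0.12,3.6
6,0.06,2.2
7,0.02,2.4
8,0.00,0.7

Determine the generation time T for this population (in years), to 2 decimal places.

2.91

lx·mx: 0, 0, 2.64, 0.864, 0.76, 0.432, 0.132, 0.048, 0 → R0 = 4.876
x·lx·mx: 0, 0, 5.28, 2.592, 3.04, 2.16, 0.792, 0.336, 0 → Σ = 14.2
T = 14.2 / 4.876 = 2.912223… → 2.91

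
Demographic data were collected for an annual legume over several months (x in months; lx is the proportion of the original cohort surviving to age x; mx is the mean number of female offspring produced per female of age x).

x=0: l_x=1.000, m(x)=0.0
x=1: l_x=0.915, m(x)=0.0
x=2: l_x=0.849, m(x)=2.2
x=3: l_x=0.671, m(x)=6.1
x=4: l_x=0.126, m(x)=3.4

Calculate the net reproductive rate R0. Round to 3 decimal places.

6.389

lx·mx by age: 0, 0, 1.8678, 4.0931, 0.4284
R0 = Σ lx·mx = 6.3893 → 6.389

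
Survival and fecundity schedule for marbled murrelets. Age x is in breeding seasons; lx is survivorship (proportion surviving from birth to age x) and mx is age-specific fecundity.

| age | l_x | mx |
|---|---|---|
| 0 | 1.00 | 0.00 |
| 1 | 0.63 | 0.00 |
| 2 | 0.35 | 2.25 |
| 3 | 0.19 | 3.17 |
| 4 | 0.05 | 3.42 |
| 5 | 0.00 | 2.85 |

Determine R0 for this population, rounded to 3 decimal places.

1.561

lx·mx by age: 0, 0, 0.7875, 0.6023, 0.171, 0
R0 = Σ lx·mx = 1.5608 → 1.561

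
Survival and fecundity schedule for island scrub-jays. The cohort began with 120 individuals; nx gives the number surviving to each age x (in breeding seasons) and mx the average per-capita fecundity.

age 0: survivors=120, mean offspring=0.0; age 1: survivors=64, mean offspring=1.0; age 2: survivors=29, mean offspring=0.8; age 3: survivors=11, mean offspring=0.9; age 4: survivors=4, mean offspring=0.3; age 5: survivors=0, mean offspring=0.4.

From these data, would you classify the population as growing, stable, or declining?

declining

lx = nx/n0 = nx/120: 1, 0.53333…, 0.24167…, 0.09167…, 0.03333…, 0
R0 = Σ lx·mx = 0 + 0.533333… + 0.193333… + 0.0825… + 0.01… + 0 = 0.819167…
R0 < 1, so the population is declining.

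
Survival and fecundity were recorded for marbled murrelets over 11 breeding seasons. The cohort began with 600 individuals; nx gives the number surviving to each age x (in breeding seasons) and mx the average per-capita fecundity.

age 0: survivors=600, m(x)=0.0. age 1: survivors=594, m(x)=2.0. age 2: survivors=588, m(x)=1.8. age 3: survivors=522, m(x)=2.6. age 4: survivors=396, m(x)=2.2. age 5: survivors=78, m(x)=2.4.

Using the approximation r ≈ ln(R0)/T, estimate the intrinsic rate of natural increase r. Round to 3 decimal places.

lx = nx/n0 = nx/600: 1, 0.99, 0.98, 0.87, 0.66, 0.13
R0 = Σ lx·mx = 0 + 1.98 + 1.764 + 2.262 + 1.452 + 0.312 = 7.77
Σ x·lx·mx = 19.662; T = 19.662/7.77 = 2.5305…
r ≈ ln(R0)/T = ln(7.77)/2.5305… = 0.81022… → 0.810

0.810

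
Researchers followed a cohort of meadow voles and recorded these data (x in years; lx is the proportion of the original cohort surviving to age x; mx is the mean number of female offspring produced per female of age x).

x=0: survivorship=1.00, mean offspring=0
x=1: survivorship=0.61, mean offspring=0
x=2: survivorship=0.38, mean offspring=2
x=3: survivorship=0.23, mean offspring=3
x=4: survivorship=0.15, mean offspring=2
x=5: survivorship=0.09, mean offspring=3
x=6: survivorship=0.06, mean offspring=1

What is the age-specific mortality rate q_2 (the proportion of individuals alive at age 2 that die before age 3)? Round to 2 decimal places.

q_2 = (l_2 − l_3) / l_2 = (0.38 − 0.23) / 0.38
     = 0.15 / 0.38 = 0.394737… → 0.39

0.39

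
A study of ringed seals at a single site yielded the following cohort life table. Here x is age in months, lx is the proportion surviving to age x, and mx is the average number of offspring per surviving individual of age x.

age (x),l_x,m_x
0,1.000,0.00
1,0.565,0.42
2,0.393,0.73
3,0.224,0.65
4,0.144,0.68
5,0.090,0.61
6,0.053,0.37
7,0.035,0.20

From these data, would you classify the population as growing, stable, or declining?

declining

R0 = Σ lx·mx = 0 + 0.2373 + 0.28689 + 0.1456 + 0.09792 + 0.0549 + 0.01961 + 0.007 = 0.84922
R0 < 1, so the population is declining.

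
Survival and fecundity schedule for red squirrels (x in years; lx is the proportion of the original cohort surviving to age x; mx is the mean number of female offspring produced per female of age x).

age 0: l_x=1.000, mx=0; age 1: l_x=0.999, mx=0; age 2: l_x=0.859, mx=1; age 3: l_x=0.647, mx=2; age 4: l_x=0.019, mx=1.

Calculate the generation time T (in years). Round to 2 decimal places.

2.61

lx·mx: 0, 0, 0.859, 1.294, 0.019 → R0 = 2.172
x·lx·mx: 0, 0, 1.718, 3.882, 0.076 → Σ = 5.676
T = 5.676 / 2.172 = 2.61326… → 2.61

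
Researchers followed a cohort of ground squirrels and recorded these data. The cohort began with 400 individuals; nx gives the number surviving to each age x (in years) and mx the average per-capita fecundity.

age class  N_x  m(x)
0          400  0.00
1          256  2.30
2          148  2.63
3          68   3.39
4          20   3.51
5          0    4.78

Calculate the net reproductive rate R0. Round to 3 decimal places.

lx = nx/n0 = nx/400: 1, 0.64, 0.37, 0.17, 0.05, 0
lx·mx by age: 0, 1.472, 0.9731, 0.5763, 0.1755, 0
R0 = Σ lx·mx = 3.1969 → 3.197

3.197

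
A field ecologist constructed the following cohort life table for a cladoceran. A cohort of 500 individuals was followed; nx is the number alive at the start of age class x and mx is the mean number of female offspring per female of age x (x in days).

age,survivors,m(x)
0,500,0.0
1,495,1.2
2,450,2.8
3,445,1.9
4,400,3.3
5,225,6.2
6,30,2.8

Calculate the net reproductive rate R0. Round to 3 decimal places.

lx = nx/n0 = nx/500: 1, 0.99, 0.9, 0.89, 0.8, 0.45, 0.06
lx·mx by age: 0, 1.188, 2.52, 1.691, 2.64, 2.79, 0.168
R0 = Σ lx·mx = 10.997 → 10.997

10.997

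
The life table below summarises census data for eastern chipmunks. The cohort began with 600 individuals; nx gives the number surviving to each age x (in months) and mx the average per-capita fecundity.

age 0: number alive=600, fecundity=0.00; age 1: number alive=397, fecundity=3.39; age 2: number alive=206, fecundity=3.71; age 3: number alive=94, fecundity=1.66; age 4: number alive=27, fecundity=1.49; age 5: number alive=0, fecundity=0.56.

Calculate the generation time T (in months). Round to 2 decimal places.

1.52

lx = nx/n0 = nx/600: 1, 0.66167…, 0.34333…, 0.15667…, 0.045, 0
lx·mx: 0, 2.24305…, 1.273767…, 0.260067…, 0.06705, 0 → R0 = 3.843933…
x·lx·mx: 0, 2.24305…, 2.547533…, 0.7802…, 0.2682, 0 → Σ = 5.838983…
T = 5.838983… / 3.843933… = 1.519013… → 1.52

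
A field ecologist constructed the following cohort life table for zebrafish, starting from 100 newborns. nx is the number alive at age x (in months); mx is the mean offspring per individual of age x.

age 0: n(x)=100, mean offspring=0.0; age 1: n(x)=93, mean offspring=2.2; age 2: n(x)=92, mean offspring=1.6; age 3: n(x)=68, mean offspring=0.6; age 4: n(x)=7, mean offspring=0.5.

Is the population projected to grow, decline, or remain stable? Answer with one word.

growing

lx = nx/n0 = nx/100: 1, 0.93, 0.92, 0.68, 0.07
R0 = Σ lx·mx = 0 + 2.046 + 1.472 + 0.408 + 0.035 = 3.961
R0 > 1, so the population is growing.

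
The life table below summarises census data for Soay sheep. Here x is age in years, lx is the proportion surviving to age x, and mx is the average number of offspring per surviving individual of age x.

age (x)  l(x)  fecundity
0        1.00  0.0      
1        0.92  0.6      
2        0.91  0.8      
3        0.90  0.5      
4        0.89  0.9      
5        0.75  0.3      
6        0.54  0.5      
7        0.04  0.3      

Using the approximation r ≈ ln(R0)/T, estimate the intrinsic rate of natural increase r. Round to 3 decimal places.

R0 = Σ lx·mx = 0 + 0.552 + 0.728 + 0.45 + 0.801 + 0.225 + 0.27 + 0.012 = 3.038
Σ x·lx·mx = 9.391; T = 9.391/3.038 = 3.09118…
r ≈ ln(R0)/T = ln(3.038)/3.09118… = 0.35947… → 0.359

0.359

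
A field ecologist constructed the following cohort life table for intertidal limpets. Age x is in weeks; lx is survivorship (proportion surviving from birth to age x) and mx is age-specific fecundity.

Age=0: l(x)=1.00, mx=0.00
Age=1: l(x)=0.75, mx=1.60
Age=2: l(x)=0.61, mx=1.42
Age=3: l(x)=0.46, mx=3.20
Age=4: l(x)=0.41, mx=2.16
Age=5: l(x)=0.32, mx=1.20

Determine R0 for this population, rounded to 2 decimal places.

lx·mx by age: 0, 1.2, 0.8662, 1.472, 0.8856, 0.384
R0 = Σ lx·mx = 4.8078 → 4.81

4.81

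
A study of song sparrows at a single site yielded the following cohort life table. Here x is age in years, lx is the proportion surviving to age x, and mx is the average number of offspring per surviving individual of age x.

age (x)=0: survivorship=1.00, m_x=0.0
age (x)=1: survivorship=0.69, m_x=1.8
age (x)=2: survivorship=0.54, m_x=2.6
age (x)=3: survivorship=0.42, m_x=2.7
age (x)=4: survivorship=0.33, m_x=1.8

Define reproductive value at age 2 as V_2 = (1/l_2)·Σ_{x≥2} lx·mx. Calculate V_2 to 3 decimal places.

lx·mx for x ≥ 2: 1.404, 1.134, 0.594 → sum = 3.132
V_2 = 3.132 / l_2 = 3.132 / 0.54 = 5.8 → 5.800

5.800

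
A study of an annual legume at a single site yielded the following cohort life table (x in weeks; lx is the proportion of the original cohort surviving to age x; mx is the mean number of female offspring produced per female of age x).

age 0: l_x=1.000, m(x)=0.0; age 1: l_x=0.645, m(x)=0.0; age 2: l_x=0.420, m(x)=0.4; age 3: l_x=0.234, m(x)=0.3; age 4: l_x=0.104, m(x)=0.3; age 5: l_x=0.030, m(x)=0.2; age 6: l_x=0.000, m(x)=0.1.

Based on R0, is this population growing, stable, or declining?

R0 = Σ lx·mx = 0 + 0 + 0.168 + 0.0702 + 0.0312 + 0.006 + 0 = 0.2754
R0 < 1, so the population is declining.

declining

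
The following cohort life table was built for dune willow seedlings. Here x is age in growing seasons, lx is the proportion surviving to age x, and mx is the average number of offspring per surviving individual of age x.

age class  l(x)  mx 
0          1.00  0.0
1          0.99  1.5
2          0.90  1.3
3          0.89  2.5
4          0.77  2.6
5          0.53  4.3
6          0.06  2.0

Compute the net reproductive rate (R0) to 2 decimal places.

9.28

lx·mx by age: 0, 1.485, 1.17, 2.225, 2.002, 2.279, 0.12
R0 = Σ lx·mx = 9.281 → 9.28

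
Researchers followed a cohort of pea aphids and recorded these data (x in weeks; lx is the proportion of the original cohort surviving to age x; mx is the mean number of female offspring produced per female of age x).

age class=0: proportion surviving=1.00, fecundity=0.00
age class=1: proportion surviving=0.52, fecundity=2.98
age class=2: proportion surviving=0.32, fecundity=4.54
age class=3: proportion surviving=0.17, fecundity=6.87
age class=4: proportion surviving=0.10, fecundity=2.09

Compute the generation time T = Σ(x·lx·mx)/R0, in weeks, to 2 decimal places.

lx·mx: 0, 1.5496, 1.4528, 1.1679, 0.209 → R0 = 4.3793
x·lx·mx: 0, 1.5496, 2.9056, 3.5037, 0.836 → Σ = 8.7949
T = 8.7949 / 4.3793 = 2.008289… → 2.01

2.01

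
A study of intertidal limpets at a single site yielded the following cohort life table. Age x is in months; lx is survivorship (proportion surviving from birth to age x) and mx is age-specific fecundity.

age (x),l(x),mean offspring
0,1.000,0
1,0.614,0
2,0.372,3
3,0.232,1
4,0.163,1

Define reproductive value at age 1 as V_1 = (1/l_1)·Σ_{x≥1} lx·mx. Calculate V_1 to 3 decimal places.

2.461

lx·mx for x ≥ 1: 0, 1.116, 0.232, 0.163 → sum = 1.511
V_1 = 1.511 / l_1 = 1.511 / 0.614 = 2.460912… → 2.461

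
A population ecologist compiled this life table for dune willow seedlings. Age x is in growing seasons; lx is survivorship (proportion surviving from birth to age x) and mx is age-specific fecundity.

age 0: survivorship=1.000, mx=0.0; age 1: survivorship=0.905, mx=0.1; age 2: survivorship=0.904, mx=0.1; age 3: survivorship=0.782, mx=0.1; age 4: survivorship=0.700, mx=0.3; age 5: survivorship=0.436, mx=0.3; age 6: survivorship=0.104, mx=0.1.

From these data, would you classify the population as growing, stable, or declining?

declining

R0 = Σ lx·mx = 0 + 0.0905 + 0.0904 + 0.0782 + 0.21 + 0.1308 + 0.0104 = 0.6103
R0 < 1, so the population is declining.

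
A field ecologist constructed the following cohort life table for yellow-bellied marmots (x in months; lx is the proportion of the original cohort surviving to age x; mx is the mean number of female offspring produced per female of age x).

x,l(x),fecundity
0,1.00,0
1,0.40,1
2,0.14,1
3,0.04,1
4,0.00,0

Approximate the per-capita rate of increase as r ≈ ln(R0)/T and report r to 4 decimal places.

R0 = Σ lx·mx = 0 + 0.4 + 0.14 + 0.04 + 0 = 0.58
Σ x·lx·mx = 0.8; T = 0.8/0.58 = 1.37931…
r ≈ ln(R0)/T = ln(0.58)/1.37931… = -0.394927… → -0.3949

-0.3949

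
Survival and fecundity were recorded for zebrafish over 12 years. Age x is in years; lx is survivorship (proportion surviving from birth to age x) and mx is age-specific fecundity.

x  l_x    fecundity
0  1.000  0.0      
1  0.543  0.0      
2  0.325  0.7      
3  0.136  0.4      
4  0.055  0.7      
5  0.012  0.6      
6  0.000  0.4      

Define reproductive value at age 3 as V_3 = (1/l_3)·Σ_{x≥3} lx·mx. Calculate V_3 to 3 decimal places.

0.736

lx·mx for x ≥ 3: 0.0544, 0.0385, 0.0072, 0 → sum = 0.1001
V_3 = 0.1001 / l_3 = 0.1001 / 0.136 = 0.736029… → 0.736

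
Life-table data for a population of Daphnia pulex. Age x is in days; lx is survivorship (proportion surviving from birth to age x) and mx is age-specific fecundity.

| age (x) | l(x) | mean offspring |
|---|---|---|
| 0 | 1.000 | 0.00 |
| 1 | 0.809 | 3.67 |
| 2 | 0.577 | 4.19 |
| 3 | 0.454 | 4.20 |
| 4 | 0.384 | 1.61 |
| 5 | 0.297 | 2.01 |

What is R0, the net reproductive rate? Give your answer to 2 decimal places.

lx·mx by age: 0, 2.96903, 2.41763, 1.9068, 0.61824, 0.59697
R0 = Σ lx·mx = 8.50867 → 8.51

8.51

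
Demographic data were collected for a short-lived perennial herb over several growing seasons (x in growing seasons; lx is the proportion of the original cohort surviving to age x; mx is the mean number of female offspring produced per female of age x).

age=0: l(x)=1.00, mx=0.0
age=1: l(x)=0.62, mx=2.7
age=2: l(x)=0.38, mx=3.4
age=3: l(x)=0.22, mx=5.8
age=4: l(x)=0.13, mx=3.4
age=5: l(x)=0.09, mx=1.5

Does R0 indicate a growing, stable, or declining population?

R0 = Σ lx·mx = 0 + 1.674 + 1.292 + 1.276 + 0.442 + 0.135 = 4.819
R0 > 1, so the population is growing.

growing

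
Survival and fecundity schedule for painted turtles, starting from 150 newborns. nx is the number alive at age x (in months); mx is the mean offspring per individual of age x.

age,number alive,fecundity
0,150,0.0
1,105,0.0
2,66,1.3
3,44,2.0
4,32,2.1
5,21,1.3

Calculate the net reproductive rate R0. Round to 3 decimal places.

lx = nx/n0 = nx/150: 1, 0.7, 0.44, 0.29333…, 0.21333…, 0.14
lx·mx by age: 0, 0, 0.572, 0.586667…, 0.448…, 0.182
R0 = Σ lx·mx = 1.788667… → 1.789

1.789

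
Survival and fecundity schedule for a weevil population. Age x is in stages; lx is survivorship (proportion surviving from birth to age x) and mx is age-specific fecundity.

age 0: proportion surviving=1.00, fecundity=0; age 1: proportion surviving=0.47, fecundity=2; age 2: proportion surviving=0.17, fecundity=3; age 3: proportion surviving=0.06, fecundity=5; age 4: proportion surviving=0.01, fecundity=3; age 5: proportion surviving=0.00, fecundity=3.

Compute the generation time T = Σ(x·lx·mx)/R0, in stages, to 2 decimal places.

1.67

lx·mx: 0, 0.94, 0.51, 0.3, 0.03, 0 → R0 = 1.78
x·lx·mx: 0, 0.94, 1.02, 0.9, 0.12, 0 → Σ = 2.98
T = 2.98 / 1.78 = 1.674157… → 1.67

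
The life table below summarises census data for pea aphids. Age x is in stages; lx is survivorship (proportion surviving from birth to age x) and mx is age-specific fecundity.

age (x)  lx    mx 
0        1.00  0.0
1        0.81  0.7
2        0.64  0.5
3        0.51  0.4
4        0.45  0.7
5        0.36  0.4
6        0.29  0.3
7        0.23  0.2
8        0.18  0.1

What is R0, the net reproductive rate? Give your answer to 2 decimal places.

lx·mx by age: 0, 0.567, 0.32, 0.204, 0.315, 0.144, 0.087, 0.046, 0.018
R0 = Σ lx·mx = 1.701 → 1.70

1.70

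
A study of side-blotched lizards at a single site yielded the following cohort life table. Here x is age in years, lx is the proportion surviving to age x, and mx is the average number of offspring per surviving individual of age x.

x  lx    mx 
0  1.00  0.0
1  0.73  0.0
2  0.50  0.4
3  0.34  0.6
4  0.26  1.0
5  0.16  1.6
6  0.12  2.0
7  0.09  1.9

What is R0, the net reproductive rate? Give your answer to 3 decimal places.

lx·mx by age: 0, 0, 0.2, 0.204, 0.26, 0.256, 0.24, 0.171
R0 = Σ lx·mx = 1.331 → 1.331

1.331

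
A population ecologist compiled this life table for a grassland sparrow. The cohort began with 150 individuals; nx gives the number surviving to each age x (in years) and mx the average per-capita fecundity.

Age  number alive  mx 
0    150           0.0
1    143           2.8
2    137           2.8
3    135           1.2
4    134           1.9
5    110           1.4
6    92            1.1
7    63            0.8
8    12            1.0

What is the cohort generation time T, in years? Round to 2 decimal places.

lx = nx/n0 = nx/150: 1, 0.95333…, 0.91333…, 0.9, 0.89333…, 0.73333…, 0.61333…, 0.42, 0.08
lx·mx: 0, 2.669333…, 2.557333…, 1.08, 1.697333…, 1.026667…, 0.674667…, 0.336, 0.08 → R0 = 10.121333…
x·lx·mx: 0, 2.669333…, 5.114667…, 3.24, 6.789333…, 5.133333…, 4.048…, 2.352, 0.64 → Σ = 29.986667…
T = 29.986667… / 10.121333… = 2.962719… → 2.96

2.96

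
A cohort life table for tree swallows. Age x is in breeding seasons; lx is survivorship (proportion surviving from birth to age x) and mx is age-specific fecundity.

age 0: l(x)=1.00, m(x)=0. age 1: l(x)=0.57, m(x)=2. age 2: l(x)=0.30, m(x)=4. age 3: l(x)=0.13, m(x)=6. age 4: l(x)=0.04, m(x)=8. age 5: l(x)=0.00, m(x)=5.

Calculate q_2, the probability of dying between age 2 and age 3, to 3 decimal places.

0.567

q_2 = (l_2 − l_3) / l_2 = (0.3 − 0.13) / 0.3
     = 0.17 / 0.3 = 0.566667… → 0.567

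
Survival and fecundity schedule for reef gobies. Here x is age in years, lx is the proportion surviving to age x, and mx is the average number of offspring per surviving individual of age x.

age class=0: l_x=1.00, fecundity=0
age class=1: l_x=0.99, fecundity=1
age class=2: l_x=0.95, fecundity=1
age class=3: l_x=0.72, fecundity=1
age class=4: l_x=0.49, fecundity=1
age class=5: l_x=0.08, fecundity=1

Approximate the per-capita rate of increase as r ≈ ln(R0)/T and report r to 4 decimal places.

0.5111

R0 = Σ lx·mx = 0 + 0.99 + 0.95 + 0.72 + 0.49 + 0.08 = 3.23
Σ x·lx·mx = 7.41; T = 7.41/3.23 = 2.29412…
r ≈ ln(R0)/T = ln(3.23)/2.29412… = 0.511082… → 0.5111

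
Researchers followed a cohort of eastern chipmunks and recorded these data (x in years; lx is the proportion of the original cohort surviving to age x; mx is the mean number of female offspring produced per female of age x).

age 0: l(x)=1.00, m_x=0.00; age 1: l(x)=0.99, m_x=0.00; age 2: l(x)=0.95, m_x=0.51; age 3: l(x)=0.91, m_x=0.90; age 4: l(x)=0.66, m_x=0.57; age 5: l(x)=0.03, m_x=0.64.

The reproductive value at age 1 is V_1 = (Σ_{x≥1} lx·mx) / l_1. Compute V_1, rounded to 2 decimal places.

lx·mx for x ≥ 1: 0, 0.4845, 0.819, 0.3762, 0.0192 → sum = 1.6989
V_1 = 1.6989 / l_1 = 1.6989 / 0.99 = 1.716061… → 1.72

1.72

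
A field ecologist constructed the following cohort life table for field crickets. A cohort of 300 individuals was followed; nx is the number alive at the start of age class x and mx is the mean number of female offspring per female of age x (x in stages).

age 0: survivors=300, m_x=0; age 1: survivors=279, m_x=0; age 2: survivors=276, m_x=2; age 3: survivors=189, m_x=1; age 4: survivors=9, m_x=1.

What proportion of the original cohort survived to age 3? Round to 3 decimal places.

0.630

l_3 = n_3/n_0 = 189/300 = 0.63 → 0.630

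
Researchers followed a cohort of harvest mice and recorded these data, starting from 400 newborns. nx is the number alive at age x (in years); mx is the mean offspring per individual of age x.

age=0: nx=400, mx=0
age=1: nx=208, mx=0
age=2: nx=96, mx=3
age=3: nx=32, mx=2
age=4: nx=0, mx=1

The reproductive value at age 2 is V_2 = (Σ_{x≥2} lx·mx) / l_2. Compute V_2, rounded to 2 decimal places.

3.67

lx = nx/n0 = nx/400: 1, 0.52, 0.24, 0.08, 0
lx·mx for x ≥ 2: 0.72, 0.16, 0 → sum = 0.88
V_2 = 0.88 / l_2 = 0.88 / 0.24 = 3.666667… → 3.67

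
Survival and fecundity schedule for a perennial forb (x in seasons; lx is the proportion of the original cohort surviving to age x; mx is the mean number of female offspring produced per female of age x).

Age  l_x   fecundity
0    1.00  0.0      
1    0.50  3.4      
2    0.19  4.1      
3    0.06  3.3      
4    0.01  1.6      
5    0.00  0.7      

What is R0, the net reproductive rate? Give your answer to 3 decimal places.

lx·mx by age: 0, 1.7, 0.779, 0.198, 0.016, 0
R0 = Σ lx·mx = 2.693 → 2.693

2.693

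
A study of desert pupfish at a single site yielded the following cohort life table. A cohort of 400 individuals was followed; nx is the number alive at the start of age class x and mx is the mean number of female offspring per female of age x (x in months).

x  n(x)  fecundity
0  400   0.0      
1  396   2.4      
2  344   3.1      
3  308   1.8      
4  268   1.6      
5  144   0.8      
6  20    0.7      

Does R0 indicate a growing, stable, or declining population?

growing

lx = nx/n0 = nx/400: 1, 0.99, 0.86, 0.77, 0.67, 0.36, 0.05
R0 = Σ lx·mx = 0 + 2.376 + 2.666 + 1.386 + 1.072 + 0.288 + 0.035 = 7.823
R0 > 1, so the population is growing.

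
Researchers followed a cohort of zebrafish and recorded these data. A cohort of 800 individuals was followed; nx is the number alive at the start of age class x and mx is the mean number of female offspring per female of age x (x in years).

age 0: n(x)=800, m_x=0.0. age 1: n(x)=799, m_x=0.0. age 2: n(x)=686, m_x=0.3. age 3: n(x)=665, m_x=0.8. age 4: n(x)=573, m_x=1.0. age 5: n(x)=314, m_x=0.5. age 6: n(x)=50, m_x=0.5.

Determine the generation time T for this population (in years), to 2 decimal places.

3.51

lx = nx/n0 = nx/800: 1, 0.99875, 0.8575, 0.83125, 0.71625, 0.3925, 0.0625
lx·mx: 0, 0, 0.25725, 0.665, 0.71625, 0.19625, 0.03125 → R0 = 1.866
x·lx·mx: 0, 0, 0.5145, 1.995, 2.865, 0.98125, 0.1875 → Σ = 6.54325
T = 6.54325 / 1.866 = 3.506565… → 3.51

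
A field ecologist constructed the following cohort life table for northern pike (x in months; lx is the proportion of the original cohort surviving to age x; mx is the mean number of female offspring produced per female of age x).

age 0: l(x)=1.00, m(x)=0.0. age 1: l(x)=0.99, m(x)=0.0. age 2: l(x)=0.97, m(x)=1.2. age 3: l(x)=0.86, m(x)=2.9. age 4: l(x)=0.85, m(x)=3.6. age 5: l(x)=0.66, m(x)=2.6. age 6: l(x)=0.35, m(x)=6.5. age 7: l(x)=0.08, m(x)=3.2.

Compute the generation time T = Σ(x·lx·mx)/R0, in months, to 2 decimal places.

lx·mx: 0, 0, 1.164, 2.494, 3.06, 1.716, 2.275, 0.256 → R0 = 10.965
x·lx·mx: 0, 0, 2.328, 7.482, 12.24, 8.58, 13.65, 1.792 → Σ = 46.072
T = 46.072 / 10.965 = 4.201733… → 4.20

4.20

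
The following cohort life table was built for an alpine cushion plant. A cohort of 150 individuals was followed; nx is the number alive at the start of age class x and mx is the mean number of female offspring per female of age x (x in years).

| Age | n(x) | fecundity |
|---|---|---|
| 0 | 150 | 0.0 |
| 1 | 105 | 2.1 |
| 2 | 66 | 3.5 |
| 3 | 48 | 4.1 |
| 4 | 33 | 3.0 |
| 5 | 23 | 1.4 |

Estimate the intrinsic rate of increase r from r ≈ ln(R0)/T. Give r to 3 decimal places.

lx = nx/n0 = nx/150: 1, 0.7, 0.44, 0.32, 0.22, 0.15333…
R0 = Σ lx·mx = 0 + 1.47 + 1.54 + 1.312 + 0.66 + 0.21467… = 5.196667…
Σ x·lx·mx = 12.199333…; T = 12.199333…/5.196667… = 2.34753…
r ≈ ln(R0)/T = ln(5.196667…)/2.34753… = 0.70202… → 0.702

0.702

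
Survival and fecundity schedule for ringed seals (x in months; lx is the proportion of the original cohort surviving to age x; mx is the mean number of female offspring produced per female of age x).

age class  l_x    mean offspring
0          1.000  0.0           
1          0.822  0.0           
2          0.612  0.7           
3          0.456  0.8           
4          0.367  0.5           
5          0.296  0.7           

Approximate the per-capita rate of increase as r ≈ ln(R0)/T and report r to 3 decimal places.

R0 = Σ lx·mx = 0 + 0 + 0.4284 + 0.3648 + 0.1835 + 0.2072 = 1.1839
Σ x·lx·mx = 3.7212; T = 3.7212/1.1839 = 3.14317…
r ≈ ln(R0)/T = ln(1.1839)/3.14317… = 0.05371… → 0.054

0.054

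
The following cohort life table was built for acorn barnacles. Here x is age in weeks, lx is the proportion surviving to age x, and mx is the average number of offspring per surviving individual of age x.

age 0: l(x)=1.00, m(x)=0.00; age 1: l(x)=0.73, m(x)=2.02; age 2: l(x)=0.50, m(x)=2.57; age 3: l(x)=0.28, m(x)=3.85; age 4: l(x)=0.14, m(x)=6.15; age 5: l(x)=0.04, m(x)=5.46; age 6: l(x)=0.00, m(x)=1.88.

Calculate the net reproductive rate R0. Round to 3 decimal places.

4.917

lx·mx by age: 0, 1.4746, 1.285, 1.078, 0.861, 0.2184, 0
R0 = Σ lx·mx = 4.917 → 4.917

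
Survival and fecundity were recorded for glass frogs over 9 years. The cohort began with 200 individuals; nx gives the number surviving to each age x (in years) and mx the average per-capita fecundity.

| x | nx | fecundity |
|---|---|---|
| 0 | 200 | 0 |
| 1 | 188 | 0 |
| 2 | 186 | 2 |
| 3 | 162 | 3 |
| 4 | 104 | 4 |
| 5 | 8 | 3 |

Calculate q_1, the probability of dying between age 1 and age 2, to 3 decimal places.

0.011

lx = nx/n0 = nx/200: 1, 0.94, 0.93, 0.81, 0.52, 0.04
q_1 = (l_1 − l_2) / l_1 = (0.94 − 0.93) / 0.94
     = 0.01 / 0.94 = 0.010638… → 0.011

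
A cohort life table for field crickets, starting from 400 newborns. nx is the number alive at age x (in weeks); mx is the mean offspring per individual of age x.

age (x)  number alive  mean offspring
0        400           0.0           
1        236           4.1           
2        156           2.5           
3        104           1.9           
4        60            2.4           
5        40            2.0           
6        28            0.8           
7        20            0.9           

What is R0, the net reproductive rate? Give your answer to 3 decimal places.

4.549

lx = nx/n0 = nx/400: 1, 0.59, 0.39, 0.26, 0.15, 0.1, 0.07, 0.05
lx·mx by age: 0, 2.419, 0.975, 0.494, 0.36, 0.2, 0.056, 0.045
R0 = Σ lx·mx = 4.549 → 4.549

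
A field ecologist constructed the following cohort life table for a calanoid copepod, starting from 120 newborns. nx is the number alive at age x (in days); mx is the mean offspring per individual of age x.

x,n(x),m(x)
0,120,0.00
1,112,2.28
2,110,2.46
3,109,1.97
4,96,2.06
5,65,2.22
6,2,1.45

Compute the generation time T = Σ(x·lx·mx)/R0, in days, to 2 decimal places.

2.74

lx = nx/n0 = nx/120: 1, 0.93333…, 0.91667…, 0.90833…, 0.8, 0.54167…, 0.01667…
lx·mx: 0, 2.128…, 2.255…, 1.789417…, 1.648, 1.2025…, 0.024167… → R0 = 9.047083…
x·lx·mx: 0, 2.128…, 4.51…, 5.36825…, 6.592, 6.0125…, 0.145… → Σ = 24.75575…
T = 24.75575… / 9.047083… = 2.736324… → 2.74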